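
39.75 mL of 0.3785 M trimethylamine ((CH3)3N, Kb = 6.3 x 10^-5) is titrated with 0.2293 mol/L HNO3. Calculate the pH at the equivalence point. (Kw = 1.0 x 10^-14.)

n((CH3)3N) = 0.3785 x 0.03975 = 0.01505 mol; V(HNO3) at equivalence = 0.01505/0.2293 = 0.06561 L.
At equivalence the base is fully converted to (CH3)3NH+; total volume = 0.1054 L, so [(CH3)3NH+] = 0.01505/0.1054 = 0.1428 M.
Ka((CH3)3NH+) = Kw/Kb = 1.0e-14 / 6.3 x 10^-5 = 1.59e-10.
[H^+] = sqrt(Ka x [(CH3)3NH+]) = sqrt(1.59e-10 x 0.1428) = 4.76e-6 M.
pH = -log(4.76e-6) = 5.32.

5.32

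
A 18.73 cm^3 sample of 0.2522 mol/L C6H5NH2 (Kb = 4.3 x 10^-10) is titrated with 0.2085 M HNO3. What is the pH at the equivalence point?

2.79

n(C6H5NH2) = 0.2522 x 0.01873 = 0.004724 mol; V(HNO3) at equivalence = 0.004724/0.2085 = 0.02266 L.
At equivalence the base is fully converted to C6H5NH3+; total volume = 0.04139 L, so [C6H5NH3+] = 0.004724/0.04139 = 0.1141 M.
Ka(C6H5NH3+) = Kw/Kb = 1.0e-14 / 4.3 x 10^-10 = 2.33e-5.
[H^+] = sqrt(Ka x [C6H5NH3+]) = sqrt(2.33e-5 x 0.1141) = 0.00163 M.
pH = -log(0.00163) = 2.79.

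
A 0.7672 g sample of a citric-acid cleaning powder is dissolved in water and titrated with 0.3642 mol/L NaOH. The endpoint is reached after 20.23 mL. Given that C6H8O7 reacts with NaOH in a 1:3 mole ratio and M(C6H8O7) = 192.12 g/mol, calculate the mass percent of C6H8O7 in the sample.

n(NaOH) = 0.3642 x 0.02023 = 0.007368 mol.
n(C6H8O7) = 0.007368 / 3 = 0.002456 mol.
mass of C6H8O7 = 0.002456 x 192.12 = 0.4718 g.
% purity = 0.4718 / 0.7672 x 100 = 61.5%.

61.5%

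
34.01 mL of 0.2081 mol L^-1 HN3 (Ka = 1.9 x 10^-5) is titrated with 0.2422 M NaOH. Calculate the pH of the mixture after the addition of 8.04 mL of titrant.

Initial n(HN3) = 0.2081 x 0.03401 = 0.007077 mol.
n(NaOH) added = 0.2422 x 0.008040 = 0.001947 mol, converting that many moles of HN3 to N3-.
Remaining n(HN3) = 0.005130 mol; n(N3-) = 0.001947 mol.
By Henderson-Hasselbalch, pH = pKa + log([A^-]/[HA]) = 4.72 + log(0.001947/0.005130) = 4.72 + (-0.42) = 4.30.

4.30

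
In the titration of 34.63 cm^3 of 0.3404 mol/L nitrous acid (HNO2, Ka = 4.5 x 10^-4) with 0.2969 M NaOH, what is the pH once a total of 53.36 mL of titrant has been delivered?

12.66

n(acid) = 0.3404 x 0.03463 = 0.01179 mol; n(NaOH) added = 0.2969 x 0.05336 = 0.01584 mol.
Base is in excess by 0.01584 - 0.01179 = 0.004055 mol in a total volume of 0.08799 L.
[OH^-] = 0.004055/0.08799 = 0.04608 M, so pOH = 1.34 and pH = 14.00 - 1.34 = 12.66.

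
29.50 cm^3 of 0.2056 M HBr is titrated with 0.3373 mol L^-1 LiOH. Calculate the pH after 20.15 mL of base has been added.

n(acid) = 0.2056 x 0.02950 = 0.006065 mol; n(LiOH) added = 0.3373 x 0.02015 = 0.006797 mol.
Base is in excess by 0.006797 - 0.006065 = 0.0007314 mol in a total volume of 0.04965 L.
[OH^-] = 0.0007314/0.04965 = 0.01473 M, so pOH = 1.83 and pH = 14.00 - 1.83 = 12.17.

12.17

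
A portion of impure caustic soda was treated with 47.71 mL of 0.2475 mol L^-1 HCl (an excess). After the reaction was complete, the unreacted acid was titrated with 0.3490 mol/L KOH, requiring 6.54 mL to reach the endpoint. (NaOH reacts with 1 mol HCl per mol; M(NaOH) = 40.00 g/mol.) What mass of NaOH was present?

Total n(HCl) added = 0.2475 x 0.04771 = 0.01181 mol.
n(KOH) used = 0.3490 x 0.006540 = 0.002282 mol, which equals the excess n(HCl).
So n(HCl) consumed by the sample = 0.01181 - 0.002282 = 0.009526 mol.
n(NaOH) = 0.009526 / 1 = 0.009526 mol.
mass = 0.009526 mol x 40.00 g/mol = 0.381 g.

0.381 g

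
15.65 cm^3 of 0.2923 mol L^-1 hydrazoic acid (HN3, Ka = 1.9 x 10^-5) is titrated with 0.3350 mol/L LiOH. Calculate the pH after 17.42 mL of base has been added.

n(acid) = 0.2923 x 0.01565 = 0.004574 mol; n(LiOH) added = 0.3350 x 0.01742 = 0.005836 mol.
Base is in excess by 0.005836 - 0.004574 = 0.001261 mol in a total volume of 0.03307 L.
[OH^-] = 0.001261/0.03307 = 0.03814 M, so pOH = 1.42 and pH = 14.00 - 1.42 = 12.58.

12.58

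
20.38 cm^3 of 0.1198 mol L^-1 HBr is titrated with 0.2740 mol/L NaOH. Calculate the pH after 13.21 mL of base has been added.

12.54

n(acid) = 0.1198 x 0.02038 = 0.002442 mol; n(NaOH) added = 0.2740 x 0.01321 = 0.003620 mol.
Base is in excess by 0.003620 - 0.002442 = 0.001178 mol in a total volume of 0.03359 L.
[OH^-] = 0.001178/0.03359 = 0.03507 M, so pOH = 1.46 and pH = 14.00 - 1.46 = 12.54.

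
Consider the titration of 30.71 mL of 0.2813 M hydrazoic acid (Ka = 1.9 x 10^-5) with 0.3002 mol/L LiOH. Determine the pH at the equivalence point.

8.94

n(HN3) = 0.2813 x 0.03071 = 0.008639 mol; V(LiOH) at equivalence = 0.008639/0.3002 = 0.02878 L.
At equivalence all the acid is converted to N3-; total volume = 0.03071 + 0.02878 = 0.05949 L, so [N3-] = 0.008639/0.05949 = 0.1452 M.
Kb = Kw/Ka = 1.0e-14 / 1.9 x 10^-5 = 5.26e-10.
[OH^-] = sqrt(Kb x [N3-]) = sqrt(5.26e-10 x 0.1452) = 8.74e-6 M.
pOH = 5.06, so pH = 14.00 - 5.06 = 8.94.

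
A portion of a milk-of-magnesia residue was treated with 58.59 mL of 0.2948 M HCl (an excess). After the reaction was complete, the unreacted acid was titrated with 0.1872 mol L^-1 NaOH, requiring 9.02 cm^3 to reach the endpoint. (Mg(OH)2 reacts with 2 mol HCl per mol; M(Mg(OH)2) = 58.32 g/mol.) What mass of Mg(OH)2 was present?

Total n(HCl) added = 0.2948 x 0.05859 = 0.01727 mol.
n(NaOH) used = 0.1872 x 0.009020 = 0.001689 mol, which equals the excess n(HCl).
So n(HCl) consumed by the sample = 0.01727 - 0.001689 = 0.01558 mol.
n(Mg(OH)2) = 0.01558 / 2 = 0.007792 mol.
mass = 0.007792 mol x 58.32 g/mol = 0.454 g.

0.454 g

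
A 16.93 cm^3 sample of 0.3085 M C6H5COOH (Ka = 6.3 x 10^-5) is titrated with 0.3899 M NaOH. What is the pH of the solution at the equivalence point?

8.72

n(C6H5COOH) = 0.3085 x 0.01693 = 0.005223 mol; V(NaOH) at equivalence = 0.005223/0.3899 = 0.01340 L.
At equivalence all the acid is converted to C6H5COO-; total volume = 0.01693 + 0.01340 = 0.03033 L, so [C6H5COO-] = 0.005223/0.03033 = 0.1722 M.
Kb = Kw/Ka = 1.0e-14 / 6.3 x 10^-5 = 1.59e-10.
[OH^-] = sqrt(Kb x [C6H5COO-]) = sqrt(1.59e-10 x 0.1722) = 5.23e-6 M.
pOH = 5.28, so pH = 14.00 - 5.28 = 8.72.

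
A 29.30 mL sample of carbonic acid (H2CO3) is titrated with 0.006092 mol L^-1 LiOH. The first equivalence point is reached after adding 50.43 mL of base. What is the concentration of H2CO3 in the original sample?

0.0105 M

n(LiOH) = 0.006092 x 0.05043 = 0.0003072 mol.
At the first equivalence point, 1 mol OH^- react per mol H2CO3, so n(H2CO3) = 0.0003072 / 1 = 0.0003072 mol.
[H2CO3] = 0.0003072 / 0.02930 L = 0.0105 M.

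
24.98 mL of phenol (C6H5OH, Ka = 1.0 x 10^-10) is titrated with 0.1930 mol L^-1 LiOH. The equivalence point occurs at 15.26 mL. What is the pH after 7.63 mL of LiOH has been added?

10.00

7.63 mL is exactly half the equivalence volume (15.26/2), i.e. the half-equivalence point.
There, n(HA) = n(A^-), so pH = pKa = -log(1.0 x 10^-10) = 10.00.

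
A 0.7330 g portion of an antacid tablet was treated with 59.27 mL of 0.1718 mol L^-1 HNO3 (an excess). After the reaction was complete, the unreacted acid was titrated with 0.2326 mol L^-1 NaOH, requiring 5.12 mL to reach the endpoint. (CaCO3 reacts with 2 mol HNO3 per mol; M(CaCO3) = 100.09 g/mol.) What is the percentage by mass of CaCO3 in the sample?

Total n(HNO3) added = 0.1718 x 0.05927 = 0.01018 mol.
n(NaOH) used = 0.2326 x 0.005120 = 0.001191 mol, which equals the excess n(HNO3).
So n(HNO3) consumed by the sample = 0.01018 - 0.001191 = 0.008992 mol.
n(CaCO3) = 0.008992 / 2 = 0.004496 mol.
mass CaCO3 = 0.004496 x 100.09 = 0.4500 g, so %CaCO3 = 0.4500/0.7330 x 100 = 61.4%.

61.4%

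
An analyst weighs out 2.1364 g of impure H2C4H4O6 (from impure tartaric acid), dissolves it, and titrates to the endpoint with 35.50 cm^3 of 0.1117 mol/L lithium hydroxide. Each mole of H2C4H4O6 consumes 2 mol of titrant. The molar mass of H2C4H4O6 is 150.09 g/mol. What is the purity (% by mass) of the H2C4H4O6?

n(LiOH) = 0.1117 x 0.03550 = 0.003965 mol.
n(H2C4H4O6) = 0.003965 / 2 = 0.001983 mol.
mass of H2C4H4O6 = 0.001983 x 150.09 = 0.2976 g.
% purity = 0.2976 / 2.1364 x 100 = 13.9%.

13.9%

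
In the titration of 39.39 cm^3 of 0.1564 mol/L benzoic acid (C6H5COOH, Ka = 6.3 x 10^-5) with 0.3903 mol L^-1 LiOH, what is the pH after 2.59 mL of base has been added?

3.49

Initial n(C6H5COOH) = 0.1564 x 0.03939 = 0.006161 mol.
n(LiOH) added = 0.3903 x 0.002590 = 0.001011 mol, converting that many moles of C6H5COOH to C6H5COO-.
Remaining n(C6H5COOH) = 0.005150 mol; n(C6H5COO-) = 0.001011 mol.
By Henderson-Hasselbalch, pH = pKa + log([A^-]/[HA]) = 4.20 + log(0.001011/0.005150) = 4.20 + (-0.71) = 3.49.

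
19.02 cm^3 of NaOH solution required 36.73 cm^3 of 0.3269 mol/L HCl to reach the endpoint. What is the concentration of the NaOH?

0.631 M

n(HCl) delivered = 0.3269 x 0.03673 = 0.01201 mol.
For a 1:1 reaction, n(NaOH) = 0.01201 mol.
[NaOH] = 0.01201 mol / 0.01902 L = 0.631 M.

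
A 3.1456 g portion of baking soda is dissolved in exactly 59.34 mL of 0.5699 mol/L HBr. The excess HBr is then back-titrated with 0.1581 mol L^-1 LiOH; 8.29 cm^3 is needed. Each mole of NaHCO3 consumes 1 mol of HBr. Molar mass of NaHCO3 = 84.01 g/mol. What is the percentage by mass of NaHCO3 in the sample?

86.8%

Total n(HBr) added = 0.5699 x 0.05934 = 0.03382 mol.
n(LiOH) used = 0.1581 x 0.008290 = 0.001311 mol, which equals the excess n(HBr).
So n(HBr) consumed by the sample = 0.03382 - 0.001311 = 0.03251 mol.
n(NaHCO3) = 0.03251 / 1 = 0.03251 mol.
mass NaHCO3 = 0.03251 x 84.01 = 2.731 g, so %NaHCO3 = 2.731/3.1456 x 100 = 86.8%.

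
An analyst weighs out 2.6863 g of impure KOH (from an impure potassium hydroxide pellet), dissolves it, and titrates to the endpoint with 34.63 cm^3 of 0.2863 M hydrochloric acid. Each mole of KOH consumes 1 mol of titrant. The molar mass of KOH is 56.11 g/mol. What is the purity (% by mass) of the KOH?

n(HCl) = 0.2863 x 0.03463 = 0.009915 mol.
n(KOH) = 0.009915 / 1 = 0.009915 mol.
mass of KOH = 0.009915 x 56.11 = 0.5563 g.
% purity = 0.5563 / 2.6863 x 100 = 20.7%.

20.7%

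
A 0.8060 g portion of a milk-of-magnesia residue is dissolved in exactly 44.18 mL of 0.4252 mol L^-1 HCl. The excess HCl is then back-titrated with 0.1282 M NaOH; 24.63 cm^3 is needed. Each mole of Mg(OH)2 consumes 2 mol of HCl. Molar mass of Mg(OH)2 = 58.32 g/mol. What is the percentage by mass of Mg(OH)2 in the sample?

Total n(HCl) added = 0.4252 x 0.04418 = 0.01879 mol.
n(NaOH) used = 0.1282 x 0.02463 = 0.003158 mol, which equals the excess n(HCl).
So n(HCl) consumed by the sample = 0.01879 - 0.003158 = 0.01563 mol.
n(Mg(OH)2) = 0.01563 / 2 = 0.007814 mol.
mass Mg(OH)2 = 0.007814 x 58.32 = 0.4557 g, so %Mg(OH)2 = 0.4557/0.8060 x 100 = 56.5%.

56.5%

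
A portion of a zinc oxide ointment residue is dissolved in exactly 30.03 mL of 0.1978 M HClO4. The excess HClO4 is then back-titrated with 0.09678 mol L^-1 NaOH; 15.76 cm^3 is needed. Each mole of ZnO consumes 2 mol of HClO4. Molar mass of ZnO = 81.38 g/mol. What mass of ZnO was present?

Total n(HClO4) added = 0.1978 x 0.03003 = 0.005940 mol.
n(NaOH) used = 0.09678 x 0.01576 = 0.001525 mol, which equals the excess n(HClO4).
So n(HClO4) consumed by the sample = 0.005940 - 0.001525 = 0.004415 mol.
n(ZnO) = 0.004415 / 2 = 0.002207 mol.
mass = 0.002207 mol x 81.38 g/mol = 0.180 g.

0.180 g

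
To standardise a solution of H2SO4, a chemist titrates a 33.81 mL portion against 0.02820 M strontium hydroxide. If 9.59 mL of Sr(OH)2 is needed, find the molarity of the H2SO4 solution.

n(Sr(OH)2) delivered = 0.02820 x 0.009590 = 0.0002704 mol.
For a 1:1 reaction, n(H2SO4) = 0.0002704 mol.
[H2SO4] = 0.0002704 mol / 0.03381 L = 0.00800 M.

0.00800 M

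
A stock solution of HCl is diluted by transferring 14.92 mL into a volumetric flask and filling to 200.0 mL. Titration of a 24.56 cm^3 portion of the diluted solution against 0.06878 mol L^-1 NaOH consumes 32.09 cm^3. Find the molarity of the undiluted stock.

n(NaOH) = 0.06878 x 0.03209 = 0.002207 mol.
n(HCl) in the aliquot = 0.002207 mol.
[diluted HCl] = 0.002207 / 0.02456 = 0.08987 M.
Dilution factor = 200.0/14.92 = 13.40, so [stock] = 0.08987 x 13.40 = 1.20 M.

1.20 M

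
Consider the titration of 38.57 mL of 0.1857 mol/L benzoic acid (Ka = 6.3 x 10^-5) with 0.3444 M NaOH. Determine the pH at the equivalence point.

n(C6H5COOH) = 0.1857 x 0.03857 = 0.007162 mol; V(NaOH) at equivalence = 0.007162/0.3444 = 0.02080 L.
At equivalence all the acid is converted to C6H5COO-; total volume = 0.03857 + 0.02080 = 0.05937 L, so [C6H5COO-] = 0.007162/0.05937 = 0.1206 M.
Kb = Kw/Ka = 1.0e-14 / 6.3 x 10^-5 = 1.59e-10.
[OH^-] = sqrt(Kb x [C6H5COO-]) = sqrt(1.59e-10 x 0.1206) = 4.38e-6 M.
pOH = 5.36, so pH = 14.00 - 5.36 = 8.64.

8.64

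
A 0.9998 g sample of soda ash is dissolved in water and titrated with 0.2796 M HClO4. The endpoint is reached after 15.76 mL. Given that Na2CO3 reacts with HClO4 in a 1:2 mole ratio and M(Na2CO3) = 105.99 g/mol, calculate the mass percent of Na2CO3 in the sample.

n(HClO4) = 0.2796 x 0.01576 = 0.004406 mol.
n(Na2CO3) = 0.004406 / 2 = 0.002203 mol.
mass of Na2CO3 = 0.002203 x 105.99 = 0.2335 g.
% purity = 0.2335 / 0.9998 x 100 = 23.4%.

23.4%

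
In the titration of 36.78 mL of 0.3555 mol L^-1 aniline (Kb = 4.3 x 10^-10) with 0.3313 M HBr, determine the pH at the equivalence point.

2.70

n(C6H5NH2) = 0.3555 x 0.03678 = 0.01308 mol; V(HBr) at equivalence = 0.01308/0.3313 = 0.03947 L.
At equivalence the base is fully converted to C6H5NH3+; total volume = 0.07625 L, so [C6H5NH3+] = 0.01308/0.07625 = 0.1715 M.
Ka(C6H5NH3+) = Kw/Kb = 1.0e-14 / 4.3 x 10^-10 = 2.33e-5.
[H^+] = sqrt(Ka x [C6H5NH3+]) = sqrt(2.33e-5 x 0.1715) = 0.00200 M.
pH = -log(0.00200) = 2.70.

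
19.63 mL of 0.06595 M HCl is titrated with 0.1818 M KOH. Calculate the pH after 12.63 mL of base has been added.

n(acid) = 0.06595 x 0.01963 = 0.001295 mol; n(KOH) added = 0.1818 x 0.01263 = 0.002296 mol.
Base is in excess by 0.002296 - 0.001295 = 0.001002 mol in a total volume of 0.03226 L.
[OH^-] = 0.001002/0.03226 = 0.03105 M, so pOH = 1.51 and pH = 14.00 - 1.51 = 12.49.

12.49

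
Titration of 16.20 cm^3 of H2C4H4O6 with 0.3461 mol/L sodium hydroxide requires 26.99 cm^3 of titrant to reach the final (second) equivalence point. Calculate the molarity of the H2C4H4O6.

0.288 M

n(NaOH) = 0.3461 x 0.02699 = 0.009341 mol.
At the final (second) equivalence point, 2 mol OH^- react per mol H2C4H4O6, so n(H2C4H4O6) = 0.009341 / 2 = 0.004671 mol.
[H2C4H4O6] = 0.004671 / 0.01620 L = 0.288 M.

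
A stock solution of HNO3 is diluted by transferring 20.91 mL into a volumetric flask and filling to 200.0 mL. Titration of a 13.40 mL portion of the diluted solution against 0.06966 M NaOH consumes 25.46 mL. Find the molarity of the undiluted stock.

n(NaOH) = 0.06966 x 0.02546 = 0.001774 mol.
n(HNO3) in the aliquot = 0.001774 mol.
[diluted HNO3] = 0.001774 / 0.01340 = 0.1324 M.
Dilution factor = 200.0/20.91 = 9.565, so [stock] = 0.1324 x 9.565 = 1.27 M.

1.27 M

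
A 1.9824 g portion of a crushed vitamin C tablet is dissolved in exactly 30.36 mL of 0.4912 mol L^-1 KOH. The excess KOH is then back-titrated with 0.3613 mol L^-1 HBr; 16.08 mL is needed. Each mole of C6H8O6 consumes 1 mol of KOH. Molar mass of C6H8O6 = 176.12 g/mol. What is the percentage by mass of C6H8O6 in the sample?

Total n(KOH) added = 0.4912 x 0.03036 = 0.01491 mol.
n(HBr) used = 0.3613 x 0.01608 = 0.005810 mol, which equals the excess n(KOH).
So n(KOH) consumed by the sample = 0.01491 - 0.005810 = 0.009103 mol.
n(C6H8O6) = 0.009103 / 1 = 0.009103 mol.
mass C6H8O6 = 0.009103 x 176.12 = 1.603 g, so %C6H8O6 = 1.603/1.9824 x 100 = 80.9%.

80.9%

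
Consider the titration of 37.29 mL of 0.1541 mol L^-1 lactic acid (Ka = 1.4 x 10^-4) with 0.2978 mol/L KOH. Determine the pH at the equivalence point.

n(HC3H5O3) = 0.1541 x 0.03729 = 0.005746 mol; V(KOH) at equivalence = 0.005746/0.2978 = 0.01930 L.
At equivalence all the acid is converted to C3H5O3-; total volume = 0.03729 + 0.01930 = 0.05659 L, so [C3H5O3-] = 0.005746/0.05659 = 0.1016 M.
Kb = Kw/Ka = 1.0e-14 / 1.4 x 10^-4 = 7.14e-11.
[OH^-] = sqrt(Kb x [C3H5O3-]) = sqrt(7.14e-11 x 0.1016) = 2.69e-6 M.
pOH = 5.57, so pH = 14.00 - 5.57 = 8.43.

8.43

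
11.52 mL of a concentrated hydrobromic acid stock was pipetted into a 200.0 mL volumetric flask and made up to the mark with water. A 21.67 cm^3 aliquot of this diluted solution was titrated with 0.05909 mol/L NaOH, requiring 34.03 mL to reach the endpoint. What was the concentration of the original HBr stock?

n(NaOH) = 0.05909 x 0.03403 = 0.002011 mol.
n(HBr) in the aliquot = 0.002011 mol.
[diluted HBr] = 0.002011 / 0.02167 = 0.09279 M.
Dilution factor = 200.0/11.52 = 17.36, so [stock] = 0.09279 x 17.36 = 1.61 M.

1.61 M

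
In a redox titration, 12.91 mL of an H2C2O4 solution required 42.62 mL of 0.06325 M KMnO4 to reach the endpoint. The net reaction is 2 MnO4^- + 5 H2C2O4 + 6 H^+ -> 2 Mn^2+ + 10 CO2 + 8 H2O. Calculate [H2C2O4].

0.522 M

n(KMnO4) = 0.06325 x 0.04262 = 0.002696 mol.
From the balanced equation, 2 mol KMnO4 reacts with 5 mol H2C2O4, so n(H2C2O4) = 0.002696 x 5/2 = 0.006739 mol.
[H2C2O4] = 0.006739 / 0.01291 L = 0.522 M.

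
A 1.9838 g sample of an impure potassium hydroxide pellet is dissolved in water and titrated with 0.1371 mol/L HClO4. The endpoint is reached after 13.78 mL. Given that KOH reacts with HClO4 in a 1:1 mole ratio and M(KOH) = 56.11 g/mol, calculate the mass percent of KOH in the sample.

5.34%

n(HClO4) = 0.1371 x 0.01378 = 0.001889 mol.
n(KOH) = 0.001889 / 1 = 0.001889 mol.
mass of KOH = 0.001889 x 56.11 = 0.1060 g.
% purity = 0.1060 / 1.9838 x 100 = 5.34%.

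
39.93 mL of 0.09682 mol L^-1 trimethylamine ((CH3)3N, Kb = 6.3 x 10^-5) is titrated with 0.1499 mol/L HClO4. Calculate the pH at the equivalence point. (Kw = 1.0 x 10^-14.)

5.51

n((CH3)3N) = 0.09682 x 0.03993 = 0.003866 mol; V(HClO4) at equivalence = 0.003866/0.1499 = 0.02579 L.
At equivalence the base is fully converted to (CH3)3NH+; total volume = 0.06572 L, so [(CH3)3NH+] = 0.003866/0.06572 = 0.05883 M.
Ka((CH3)3NH+) = Kw/Kb = 1.0e-14 / 6.3 x 10^-5 = 1.59e-10.
[H^+] = sqrt(Ka x [(CH3)3NH+]) = sqrt(1.59e-10 x 0.05883) = 3.06e-6 M.
pH = -log(3.06e-6) = 5.51.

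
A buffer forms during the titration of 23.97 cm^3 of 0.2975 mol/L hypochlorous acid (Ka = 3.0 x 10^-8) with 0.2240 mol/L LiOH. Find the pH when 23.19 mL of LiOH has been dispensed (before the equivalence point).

7.95

Initial n(HClO) = 0.2975 x 0.02397 = 0.007131 mol.
n(LiOH) added = 0.2240 x 0.02319 = 0.005195 mol, converting that many moles of HClO to ClO-.
Remaining n(HClO) = 0.001937 mol; n(ClO-) = 0.005195 mol.
By Henderson-Hasselbalch, pH = pKa + log([A^-]/[HA]) = 7.52 + log(0.005195/0.001937) = 7.52 + (+0.43) = 7.95.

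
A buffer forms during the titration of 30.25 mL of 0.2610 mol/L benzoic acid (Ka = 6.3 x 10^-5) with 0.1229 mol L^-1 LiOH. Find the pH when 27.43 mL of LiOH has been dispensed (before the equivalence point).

4.07

Initial n(C6H5COOH) = 0.2610 x 0.03025 = 0.007895 mol.
n(LiOH) added = 0.1229 x 0.02743 = 0.003371 mol, converting that many moles of C6H5COOH to C6H5COO-.
Remaining n(C6H5COOH) = 0.004524 mol; n(C6H5COO-) = 0.003371 mol.
By Henderson-Hasselbalch, pH = pKa + log([A^-]/[HA]) = 4.20 + log(0.003371/0.004524) = 4.20 + (-0.13) = 4.07.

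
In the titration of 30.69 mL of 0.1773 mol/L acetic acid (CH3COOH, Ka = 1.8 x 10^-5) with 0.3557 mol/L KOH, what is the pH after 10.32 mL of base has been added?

Initial n(CH3COOH) = 0.1773 x 0.03069 = 0.005441 mol.
n(KOH) added = 0.3557 x 0.01032 = 0.003671 mol, converting that many moles of CH3COOH to CH3COO-.
Remaining n(CH3COOH) = 0.001771 mol; n(CH3COO-) = 0.003671 mol.
By Henderson-Hasselbalch, pH = pKa + log([A^-]/[HA]) = 4.74 + log(0.003671/0.001771) = 4.74 + (+0.32) = 5.06.

5.06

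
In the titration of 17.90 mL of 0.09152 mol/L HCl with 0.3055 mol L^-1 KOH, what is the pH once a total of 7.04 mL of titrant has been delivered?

12.31

n(acid) = 0.09152 x 0.01790 = 0.001638 mol; n(KOH) added = 0.3055 x 0.007040 = 0.002151 mol.
Base is in excess by 0.002151 - 0.001638 = 0.0005125 mol in a total volume of 0.02494 L.
[OH^-] = 0.0005125/0.02494 = 0.02055 M, so pOH = 1.69 and pH = 14.00 - 1.69 = 12.31.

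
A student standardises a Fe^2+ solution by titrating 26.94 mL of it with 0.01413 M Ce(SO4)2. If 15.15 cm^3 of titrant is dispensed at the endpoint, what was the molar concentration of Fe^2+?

0.00795 M

n(Ce(SO4)2) = 0.01413 x 0.01515 = 0.0002141 mol.
From the balanced equation, 1 mol Ce(SO4)2 reacts with 1 mol Fe^2+, so n(Fe^2+) = 0.0002141 x 1/1 = 0.0002141 mol.
[Fe^2+] = 0.0002141 / 0.02694 L = 0.00795 M.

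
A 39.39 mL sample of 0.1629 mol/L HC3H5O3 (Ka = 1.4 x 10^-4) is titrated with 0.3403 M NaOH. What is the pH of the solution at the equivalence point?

8.45

n(HC3H5O3) = 0.1629 x 0.03939 = 0.006417 mol; V(NaOH) at equivalence = 0.006417/0.3403 = 0.01886 L.
At equivalence all the acid is converted to C3H5O3-; total volume = 0.03939 + 0.01886 = 0.05825 L, so [C3H5O3-] = 0.006417/0.05825 = 0.1102 M.
Kb = Kw/Ka = 1.0e-14 / 1.4 x 10^-4 = 7.14e-11.
[OH^-] = sqrt(Kb x [C3H5O3-]) = sqrt(7.14e-11 x 0.1102) = 2.81e-6 M.
pOH = 5.55, so pH = 14.00 - 5.55 = 8.45.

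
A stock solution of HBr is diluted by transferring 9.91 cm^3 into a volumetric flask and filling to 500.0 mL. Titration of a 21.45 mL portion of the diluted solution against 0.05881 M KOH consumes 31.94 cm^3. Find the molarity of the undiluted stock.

4.42 M

n(KOH) = 0.05881 x 0.03194 = 0.001878 mol.
n(HBr) in the aliquot = 0.001878 mol.
[diluted HBr] = 0.001878 / 0.02145 = 0.08757 M.
Dilution factor = 500.0/9.910 = 50.45, so [stock] = 0.08757 x 50.45 = 4.42 M.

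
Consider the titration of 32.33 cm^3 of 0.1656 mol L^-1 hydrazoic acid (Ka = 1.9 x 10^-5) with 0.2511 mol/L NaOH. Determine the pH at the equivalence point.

8.86

n(HN3) = 0.1656 x 0.03233 = 0.005354 mol; V(NaOH) at equivalence = 0.005354/0.2511 = 0.02132 L.
At equivalence all the acid is converted to N3-; total volume = 0.03233 + 0.02132 = 0.05365 L, so [N3-] = 0.005354/0.05365 = 0.09979 M.
Kb = Kw/Ka = 1.0e-14 / 1.9 x 10^-5 = 5.26e-10.
[OH^-] = sqrt(Kb x [N3-]) = sqrt(5.26e-10 x 0.09979) = 7.25e-6 M.
pOH = 5.14, so pH = 14.00 - 5.14 = 8.86.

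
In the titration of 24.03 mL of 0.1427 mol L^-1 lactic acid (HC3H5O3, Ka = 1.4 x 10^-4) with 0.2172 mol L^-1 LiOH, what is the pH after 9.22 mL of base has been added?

4.00

Initial n(HC3H5O3) = 0.1427 x 0.02403 = 0.003429 mol.
n(LiOH) added = 0.2172 x 0.009220 = 0.002003 mol, converting that many moles of HC3H5O3 to C3H5O3-.
Remaining n(HC3H5O3) = 0.001426 mol; n(C3H5O3-) = 0.002003 mol.
By Henderson-Hasselbalch, pH = pKa + log([A^-]/[HA]) = 3.85 + log(0.002003/0.001426) = 3.85 + (+0.15) = 4.00.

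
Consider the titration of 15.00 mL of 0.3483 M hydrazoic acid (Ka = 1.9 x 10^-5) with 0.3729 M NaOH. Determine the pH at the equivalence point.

n(HN3) = 0.3483 x 0.01500 = 0.005224 mol; V(NaOH) at equivalence = 0.005224/0.3729 = 0.01401 L.
At equivalence all the acid is converted to N3-; total volume = 0.01500 + 0.01401 = 0.02901 L, so [N3-] = 0.005224/0.02901 = 0.1801 M.
Kb = Kw/Ka = 1.0e-14 / 1.9 x 10^-5 = 5.26e-10.
[OH^-] = sqrt(Kb x [N3-]) = sqrt(5.26e-10 x 0.1801) = 9.74e-6 M.
pOH = 5.01, so pH = 14.00 - 5.01 = 8.99.

8.99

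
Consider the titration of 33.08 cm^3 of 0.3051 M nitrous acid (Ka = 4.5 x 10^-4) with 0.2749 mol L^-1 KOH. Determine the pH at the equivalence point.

n(HNO2) = 0.3051 x 0.03308 = 0.01009 mol; V(KOH) at equivalence = 0.01009/0.2749 = 0.03671 L.
At equivalence all the acid is converted to NO2-; total volume = 0.03308 + 0.03671 = 0.06979 L, so [NO2-] = 0.01009/0.06979 = 0.1446 M.
Kb = Kw/Ka = 1.0e-14 / 4.5 x 10^-4 = 2.22e-11.
[OH^-] = sqrt(Kb x [NO2-]) = sqrt(2.22e-11 x 0.1446) = 1.79e-6 M.
pOH = 5.75, so pH = 14.00 - 5.75 = 8.25.

8.25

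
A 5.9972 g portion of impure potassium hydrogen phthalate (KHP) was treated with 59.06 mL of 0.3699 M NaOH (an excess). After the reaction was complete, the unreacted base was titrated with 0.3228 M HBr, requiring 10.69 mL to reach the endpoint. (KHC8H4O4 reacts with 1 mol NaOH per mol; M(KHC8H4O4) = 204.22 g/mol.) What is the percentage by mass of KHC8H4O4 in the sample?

Total n(NaOH) added = 0.3699 x 0.05906 = 0.02185 mol.
n(HBr) used = 0.3228 x 0.01069 = 0.003451 mol, which equals the excess n(NaOH).
So n(NaOH) consumed by the sample = 0.02185 - 0.003451 = 0.01840 mol.
n(KHC8H4O4) = 0.01840 / 1 = 0.01840 mol.
mass KHC8H4O4 = 0.01840 x 204.22 = 3.757 g, so %KHC8H4O4 = 3.757/5.9972 x 100 = 62.6%.

62.6%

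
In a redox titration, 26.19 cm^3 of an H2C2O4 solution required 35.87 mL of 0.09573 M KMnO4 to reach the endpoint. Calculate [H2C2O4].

n(KMnO4) = 0.09573 x 0.03587 = 0.003434 mol.
From the balanced equation, 2 mol KMnO4 reacts with 5 mol H2C2O4, so n(H2C2O4) = 0.003434 x 5/2 = 0.008585 mol.
[H2C2O4] = 0.008585 / 0.02619 L = 0.328 M.

0.328 M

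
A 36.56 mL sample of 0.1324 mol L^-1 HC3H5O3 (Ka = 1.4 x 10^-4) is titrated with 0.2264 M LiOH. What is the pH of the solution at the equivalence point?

n(HC3H5O3) = 0.1324 x 0.03656 = 0.004841 mol; V(LiOH) at equivalence = 0.004841/0.2264 = 0.02138 L.
At equivalence all the acid is converted to C3H5O3-; total volume = 0.03656 + 0.02138 = 0.05794 L, so [C3H5O3-] = 0.004841/0.05794 = 0.08354 M.
Kb = Kw/Ka = 1.0e-14 / 1.4 x 10^-4 = 7.14e-11.
[OH^-] = sqrt(Kb x [C3H5O3-]) = sqrt(7.14e-11 x 0.08354) = 2.44e-6 M.
pOH = 5.61, so pH = 14.00 - 5.61 = 8.39.

8.39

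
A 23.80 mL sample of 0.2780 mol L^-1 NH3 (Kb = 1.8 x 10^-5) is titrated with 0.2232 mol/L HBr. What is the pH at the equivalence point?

5.08

n(NH3) = 0.2780 x 0.02380 = 0.006616 mol; V(HBr) at equivalence = 0.006616/0.2232 = 0.02964 L.
At equivalence the base is fully converted to NH4+; total volume = 0.05344 L, so [NH4+] = 0.006616/0.05344 = 0.1238 M.
Ka(NH4+) = Kw/Kb = 1.0e-14 / 1.8 x 10^-5 = 5.56e-10.
[H^+] = sqrt(Ka x [NH4+]) = sqrt(5.56e-10 x 0.1238) = 8.29e-6 M.
pH = -log(8.29e-6) = 5.08.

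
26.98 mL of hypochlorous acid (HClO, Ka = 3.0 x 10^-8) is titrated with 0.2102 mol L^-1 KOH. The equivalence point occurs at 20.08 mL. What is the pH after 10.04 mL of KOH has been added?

7.52

10.04 mL is exactly half the equivalence volume (20.08/2), i.e. the half-equivalence point.
There, n(HA) = n(A^-), so pH = pKa = -log(3.0 x 10^-8) = 7.52.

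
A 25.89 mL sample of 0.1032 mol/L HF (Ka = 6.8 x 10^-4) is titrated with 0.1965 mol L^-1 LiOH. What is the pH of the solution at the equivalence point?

n(HF) = 0.1032 x 0.02589 = 0.002672 mol; V(LiOH) at equivalence = 0.002672/0.1965 = 0.01360 L.
At equivalence all the acid is converted to F-; total volume = 0.02589 + 0.01360 = 0.03949 L, so [F-] = 0.002672/0.03949 = 0.06766 M.
Kb = Kw/Ka = 1.0e-14 / 6.8 x 10^-4 = 1.47e-11.
[OH^-] = sqrt(Kb x [F-]) = sqrt(1.47e-11 x 0.06766) = 9.98e-7 M.
pOH = 6.00, so pH = 14.00 - 6.00 = 8.00.

8.00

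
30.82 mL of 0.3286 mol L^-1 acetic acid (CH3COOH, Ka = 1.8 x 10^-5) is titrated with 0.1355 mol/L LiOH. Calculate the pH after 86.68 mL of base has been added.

12.14

n(acid) = 0.3286 x 0.03082 = 0.01013 mol; n(LiOH) added = 0.1355 x 0.08668 = 0.01175 mol.
Base is in excess by 0.01175 - 0.01013 = 0.001618 mol in a total volume of 0.1175 L.
[OH^-] = 0.001618/0.1175 = 0.01377 M, so pOH = 1.86 and pH = 14.00 - 1.86 = 12.14.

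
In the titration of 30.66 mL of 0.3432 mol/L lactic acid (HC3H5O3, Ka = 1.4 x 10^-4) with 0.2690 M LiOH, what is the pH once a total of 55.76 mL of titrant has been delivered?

12.71

n(acid) = 0.3432 x 0.03066 = 0.01052 mol; n(LiOH) added = 0.2690 x 0.05576 = 0.01500 mol.
Base is in excess by 0.01500 - 0.01052 = 0.004477 mol in a total volume of 0.08642 L.
[OH^-] = 0.004477/0.08642 = 0.05180 M, so pOH = 1.29 and pH = 14.00 - 1.29 = 12.71.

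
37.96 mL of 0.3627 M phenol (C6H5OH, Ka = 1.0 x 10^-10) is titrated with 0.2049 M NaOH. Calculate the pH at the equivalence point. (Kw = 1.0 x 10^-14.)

n(C6H5OH) = 0.3627 x 0.03796 = 0.01377 mol; V(NaOH) at equivalence = 0.01377/0.2049 = 0.06719 L.
At equivalence all the acid is converted to C6H5O-; total volume = 0.03796 + 0.06719 = 0.1052 L, so [C6H5O-] = 0.01377/0.1052 = 0.1309 M.
Kb = Kw/Ka = 1.0e-14 / 1.0 x 10^-10 = 0.000100.
[OH^-] = sqrt(Kb x [C6H5O-]) = sqrt(0.000100 x 0.1309) = 0.00362 M.
pOH = 2.44, so pH = 14.00 - 2.44 = 11.56.

11.56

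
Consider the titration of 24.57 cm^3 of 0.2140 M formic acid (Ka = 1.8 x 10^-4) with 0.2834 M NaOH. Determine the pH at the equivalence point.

8.42

n(HCOOH) = 0.2140 x 0.02457 = 0.005258 mol; V(NaOH) at equivalence = 0.005258/0.2834 = 0.01855 L.
At equivalence all the acid is converted to HCOO-; total volume = 0.02457 + 0.01855 = 0.04312 L, so [HCOO-] = 0.005258/0.04312 = 0.1219 M.
Kb = Kw/Ka = 1.0e-14 / 1.8 x 10^-4 = 5.56e-11.
[OH^-] = sqrt(Kb x [HCOO-]) = sqrt(5.56e-11 x 0.1219) = 2.60e-6 M.
pOH = 5.58, so pH = 14.00 - 5.58 = 8.42.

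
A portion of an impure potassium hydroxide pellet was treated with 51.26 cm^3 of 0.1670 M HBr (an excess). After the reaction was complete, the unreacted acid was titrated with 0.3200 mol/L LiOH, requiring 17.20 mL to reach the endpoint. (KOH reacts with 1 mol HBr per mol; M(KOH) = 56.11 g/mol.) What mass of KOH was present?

0.171 g

Total n(HBr) added = 0.1670 x 0.05126 = 0.008560 mol.
n(LiOH) used = 0.3200 x 0.01720 = 0.005504 mol, which equals the excess n(HBr).
So n(HBr) consumed by the sample = 0.008560 - 0.005504 = 0.003056 mol.
n(KOH) = 0.003056 / 1 = 0.003056 mol.
mass = 0.003056 mol x 56.11 g/mol = 0.171 g.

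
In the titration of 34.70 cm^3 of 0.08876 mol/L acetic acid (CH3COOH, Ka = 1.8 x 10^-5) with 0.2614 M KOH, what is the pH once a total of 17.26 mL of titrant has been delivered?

n(acid) = 0.08876 x 0.03470 = 0.003080 mol; n(KOH) added = 0.2614 x 0.01726 = 0.004512 mol.
Base is in excess by 0.004512 - 0.003080 = 0.001432 mol in a total volume of 0.05196 L.
[OH^-] = 0.001432/0.05196 = 0.02756 M, so pOH = 1.56 and pH = 14.00 - 1.56 = 12.44.

12.44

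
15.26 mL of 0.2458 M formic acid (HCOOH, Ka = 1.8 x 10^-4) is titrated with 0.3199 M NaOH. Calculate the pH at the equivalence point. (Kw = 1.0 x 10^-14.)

n(HCOOH) = 0.2458 x 0.01526 = 0.003751 mol; V(NaOH) at equivalence = 0.003751/0.3199 = 0.01173 L.
At equivalence all the acid is converted to HCOO-; total volume = 0.01526 + 0.01173 = 0.02699 L, so [HCOO-] = 0.003751/0.02699 = 0.1390 M.
Kb = Kw/Ka = 1.0e-14 / 1.8 x 10^-4 = 5.56e-11.
[OH^-] = sqrt(Kb x [HCOO-]) = sqrt(5.56e-11 x 0.1390) = 2.78e-6 M.
pOH = 5.56, so pH = 14.00 - 5.56 = 8.44.

8.44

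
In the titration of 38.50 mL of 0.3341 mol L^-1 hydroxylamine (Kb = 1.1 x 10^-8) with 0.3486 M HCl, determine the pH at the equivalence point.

3.40

n(NH2OH) = 0.3341 x 0.03850 = 0.01286 mol; V(HCl) at equivalence = 0.01286/0.3486 = 0.03690 L.
At equivalence the base is fully converted to NH3OH+; total volume = 0.07540 L, so [NH3OH+] = 0.01286/0.07540 = 0.1706 M.
Ka(NH3OH+) = Kw/Kb = 1.0e-14 / 1.1 x 10^-8 = 9.09e-7.
[H^+] = sqrt(Ka x [NH3OH+]) = sqrt(9.09e-7 x 0.1706) = 0.000394 M.
pH = -log(0.000394) = 3.40.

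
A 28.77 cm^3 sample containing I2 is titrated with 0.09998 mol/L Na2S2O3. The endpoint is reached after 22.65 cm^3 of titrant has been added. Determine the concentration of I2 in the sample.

0.0394 M

n(Na2S2O3) = 0.09998 x 0.02265 = 0.002265 mol.
From the balanced equation, 2 mol Na2S2O3 reacts with 1 mol I2, so n(I2) = 0.002265 x 1/2 = 0.001132 mol.
[I2] = 0.001132 / 0.02877 L = 0.0394 M.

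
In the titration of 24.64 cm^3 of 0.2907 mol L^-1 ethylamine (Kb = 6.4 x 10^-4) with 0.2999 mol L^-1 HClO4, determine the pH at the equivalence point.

n(C2H5NH2) = 0.2907 x 0.02464 = 0.007163 mol; V(HClO4) at equivalence = 0.007163/0.2999 = 0.02388 L.
At equivalence the base is fully converted to C2H5NH3+; total volume = 0.04852 L, so [C2H5NH3+] = 0.007163/0.04852 = 0.1476 M.
Ka(C2H5NH3+) = Kw/Kb = 1.0e-14 / 6.4 x 10^-4 = 1.56e-11.
[H^+] = sqrt(Ka x [C2H5NH3+]) = sqrt(1.56e-11 x 0.1476) = 1.52e-6 M.
pH = -log(1.52e-6) = 5.82.

5.82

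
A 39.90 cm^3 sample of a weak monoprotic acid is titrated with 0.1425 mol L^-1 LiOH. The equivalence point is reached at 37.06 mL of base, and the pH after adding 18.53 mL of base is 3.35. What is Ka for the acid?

4.5 x 10^-4

18.53 mL is half of the equivalence volume, so this is the half-equivalence point where [HA] = [A^-].
At half-equivalence pH = pKa, so pKa = 3.35.
Ka = 10^(-3.35) = 4.5 x 10^-4.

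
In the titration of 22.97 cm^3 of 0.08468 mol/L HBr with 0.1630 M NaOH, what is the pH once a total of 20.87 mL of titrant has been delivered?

n(acid) = 0.08468 x 0.02297 = 0.001945 mol; n(NaOH) added = 0.1630 x 0.02087 = 0.003402 mol.
Base is in excess by 0.003402 - 0.001945 = 0.001457 mol in a total volume of 0.04384 L.
[OH^-] = 0.001457/0.04384 = 0.03323 M, so pOH = 1.48 and pH = 14.00 - 1.48 = 12.52.

12.52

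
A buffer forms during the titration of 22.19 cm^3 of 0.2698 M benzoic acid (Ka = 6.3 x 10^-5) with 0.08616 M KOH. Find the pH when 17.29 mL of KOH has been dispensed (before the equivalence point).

Initial n(C6H5COOH) = 0.2698 x 0.02219 = 0.005987 mol.
n(KOH) added = 0.08616 x 0.01729 = 0.001490 mol, converting that many moles of C6H5COOH to C6H5COO-.
Remaining n(C6H5COOH) = 0.004497 mol; n(C6H5COO-) = 0.001490 mol.
By Henderson-Hasselbalch, pH = pKa + log([A^-]/[HA]) = 4.20 + log(0.001490/0.004497) = 4.20 + (-0.48) = 3.72.

3.72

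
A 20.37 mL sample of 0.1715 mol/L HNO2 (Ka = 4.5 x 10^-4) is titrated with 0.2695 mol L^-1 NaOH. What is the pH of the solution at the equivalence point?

n(HNO2) = 0.1715 x 0.02037 = 0.003493 mol; V(NaOH) at equivalence = 0.003493/0.2695 = 0.01296 L.
At equivalence all the acid is converted to NO2-; total volume = 0.02037 + 0.01296 = 0.03333 L, so [NO2-] = 0.003493/0.03333 = 0.1048 M.
Kb = Kw/Ka = 1.0e-14 / 4.5 x 10^-4 = 2.22e-11.
[OH^-] = sqrt(Kb x [NO2-]) = sqrt(2.22e-11 x 0.1048) = 1.53e-6 M.
pOH = 5.82, so pH = 14.00 - 5.82 = 8.18.

8.18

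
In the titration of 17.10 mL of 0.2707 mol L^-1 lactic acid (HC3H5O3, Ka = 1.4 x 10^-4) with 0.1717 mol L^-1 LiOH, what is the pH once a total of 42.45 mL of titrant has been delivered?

12.65

n(acid) = 0.2707 x 0.01710 = 0.004629 mol; n(LiOH) added = 0.1717 x 0.04245 = 0.007289 mol.
Base is in excess by 0.007289 - 0.004629 = 0.002660 mol in a total volume of 0.05955 L.
[OH^-] = 0.002660/0.05955 = 0.04466 M, so pOH = 1.35 and pH = 14.00 - 1.35 = 12.65.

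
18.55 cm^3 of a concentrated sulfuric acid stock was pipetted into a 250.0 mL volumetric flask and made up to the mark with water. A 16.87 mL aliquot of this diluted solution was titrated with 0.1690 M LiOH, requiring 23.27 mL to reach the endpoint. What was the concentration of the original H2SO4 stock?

1.57 M

n(LiOH) = 0.1690 x 0.02327 = 0.003933 mol.
n(H2SO4) in the aliquot = 0.003933 x 1/2 = 0.001966 mol.
[diluted H2SO4] = 0.001966 / 0.01687 = 0.1166 M.
Dilution factor = 250.0/18.55 = 13.48, so [stock] = 0.1166 x 13.48 = 1.57 M.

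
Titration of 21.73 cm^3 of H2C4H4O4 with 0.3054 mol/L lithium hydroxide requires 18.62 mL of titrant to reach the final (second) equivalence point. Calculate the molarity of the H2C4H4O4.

0.131 M

n(LiOH) = 0.3054 x 0.01862 = 0.005687 mol.
At the final (second) equivalence point, 2 mol OH^- react per mol H2C4H4O4, so n(H2C4H4O4) = 0.005687 / 2 = 0.002843 mol.
[H2C4H4O4] = 0.002843 / 0.02173 L = 0.131 M.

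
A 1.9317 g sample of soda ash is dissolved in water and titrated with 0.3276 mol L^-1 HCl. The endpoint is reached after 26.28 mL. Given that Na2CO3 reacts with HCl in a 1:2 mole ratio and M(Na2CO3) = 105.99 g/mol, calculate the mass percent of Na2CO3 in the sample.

23.6%

n(HCl) = 0.3276 x 0.02628 = 0.008609 mol.
n(Na2CO3) = 0.008609 / 2 = 0.004305 mol.
mass of Na2CO3 = 0.004305 x 105.99 = 0.4563 g.
% purity = 0.4563 / 1.9317 x 100 = 23.6%.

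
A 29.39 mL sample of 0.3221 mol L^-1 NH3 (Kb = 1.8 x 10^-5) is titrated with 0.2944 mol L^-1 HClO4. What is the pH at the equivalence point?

n(NH3) = 0.3221 x 0.02939 = 0.009467 mol; V(HClO4) at equivalence = 0.009467/0.2944 = 0.03216 L.
At equivalence the base is fully converted to NH4+; total volume = 0.06155 L, so [NH4+] = 0.009467/0.06155 = 0.1538 M.
Ka(NH4+) = Kw/Kb = 1.0e-14 / 1.8 x 10^-5 = 5.56e-10.
[H^+] = sqrt(Ka x [NH4+]) = sqrt(5.56e-10 x 0.1538) = 9.24e-6 M.
pH = -log(9.24e-6) = 5.03.

5.03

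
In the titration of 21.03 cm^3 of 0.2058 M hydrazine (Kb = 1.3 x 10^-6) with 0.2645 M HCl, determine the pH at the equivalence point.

n(N2H4) = 0.2058 x 0.02103 = 0.004328 mol; V(HCl) at equivalence = 0.004328/0.2645 = 0.01636 L.
At equivalence the base is fully converted to N2H5+; total volume = 0.03739 L, so [N2H5+] = 0.004328/0.03739 = 0.1157 M.
Ka(N2H5+) = Kw/Kb = 1.0e-14 / 1.3 x 10^-6 = 7.69e-9.
[H^+] = sqrt(Ka x [N2H5+]) = sqrt(7.69e-9 x 0.1157) = 2.98e-5 M.
pH = -log(2.98e-5) = 4.53.

4.53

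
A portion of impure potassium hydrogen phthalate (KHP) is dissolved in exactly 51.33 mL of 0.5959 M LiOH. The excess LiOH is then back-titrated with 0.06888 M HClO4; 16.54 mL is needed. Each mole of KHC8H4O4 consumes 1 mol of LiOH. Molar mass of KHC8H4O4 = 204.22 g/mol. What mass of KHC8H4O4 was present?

6.01 g

Total n(LiOH) added = 0.5959 x 0.05133 = 0.03059 mol.
n(HClO4) used = 0.06888 x 0.01654 = 0.001139 mol, which equals the excess n(LiOH).
So n(LiOH) consumed by the sample = 0.03059 - 0.001139 = 0.02945 mol.
n(KHC8H4O4) = 0.02945 / 1 = 0.02945 mol.
mass = 0.02945 mol x 204.22 g/mol = 6.01 g.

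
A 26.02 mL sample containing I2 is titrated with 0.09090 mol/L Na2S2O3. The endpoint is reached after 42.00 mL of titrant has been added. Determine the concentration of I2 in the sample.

0.0734 M

n(Na2S2O3) = 0.09090 x 0.04200 = 0.003818 mol.
From the balanced equation, 2 mol Na2S2O3 reacts with 1 mol I2, so n(I2) = 0.003818 x 1/2 = 0.001909 mol.
[I2] = 0.001909 / 0.02602 L = 0.0734 M.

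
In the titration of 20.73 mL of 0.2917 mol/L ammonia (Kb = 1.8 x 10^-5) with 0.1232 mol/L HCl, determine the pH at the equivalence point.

5.16

n(NH3) = 0.2917 x 0.02073 = 0.006047 mol; V(HCl) at equivalence = 0.006047/0.1232 = 0.04908 L.
At equivalence the base is fully converted to NH4+; total volume = 0.06981 L, so [NH4+] = 0.006047/0.06981 = 0.08662 M.
Ka(NH4+) = Kw/Kb = 1.0e-14 / 1.8 x 10^-5 = 5.56e-10.
[H^+] = sqrt(Ka x [NH4+]) = sqrt(5.56e-10 x 0.08662) = 6.94e-6 M.
pH = -log(6.94e-6) = 5.16.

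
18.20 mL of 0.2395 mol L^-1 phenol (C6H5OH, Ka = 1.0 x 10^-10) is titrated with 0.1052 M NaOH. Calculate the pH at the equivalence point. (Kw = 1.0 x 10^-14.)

11.43

n(C6H5OH) = 0.2395 x 0.01820 = 0.004359 mol; V(NaOH) at equivalence = 0.004359/0.1052 = 0.04143 L.
At equivalence all the acid is converted to C6H5O-; total volume = 0.01820 + 0.04143 = 0.05963 L, so [C6H5O-] = 0.004359/0.05963 = 0.07309 M.
Kb = Kw/Ka = 1.0e-14 / 1.0 x 10^-10 = 0.000100.
[OH^-] = sqrt(Kb x [C6H5O-]) = sqrt(0.000100 x 0.07309) = 0.00270 M.
pOH = 2.57, so pH = 14.00 - 2.57 = 11.43.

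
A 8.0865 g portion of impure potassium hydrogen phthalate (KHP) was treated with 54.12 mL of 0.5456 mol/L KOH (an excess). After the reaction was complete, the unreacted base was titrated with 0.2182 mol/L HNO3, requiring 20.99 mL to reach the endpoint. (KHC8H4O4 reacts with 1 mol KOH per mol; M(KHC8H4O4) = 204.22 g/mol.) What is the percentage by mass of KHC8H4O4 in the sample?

Total n(KOH) added = 0.5456 x 0.05412 = 0.02953 mol.
n(HNO3) used = 0.2182 x 0.02099 = 0.004580 mol, which equals the excess n(KOH).
So n(KOH) consumed by the sample = 0.02953 - 0.004580 = 0.02495 mol.
n(KHC8H4O4) = 0.02495 / 1 = 0.02495 mol.
mass KHC8H4O4 = 0.02495 x 204.22 = 5.095 g, so %KHC8H4O4 = 5.095/8.0865 x 100 = 63.0%.

63.0%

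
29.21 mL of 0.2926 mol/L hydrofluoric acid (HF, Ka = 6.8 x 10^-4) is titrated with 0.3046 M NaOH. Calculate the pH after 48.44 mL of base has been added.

12.90

n(acid) = 0.2926 x 0.02921 = 0.008547 mol; n(NaOH) added = 0.3046 x 0.04844 = 0.01475 mol.
Base is in excess by 0.01475 - 0.008547 = 0.006208 mol in a total volume of 0.07765 L.
[OH^-] = 0.006208/0.07765 = 0.07995 M, so pOH = 1.10 and pH = 14.00 - 1.10 = 12.90.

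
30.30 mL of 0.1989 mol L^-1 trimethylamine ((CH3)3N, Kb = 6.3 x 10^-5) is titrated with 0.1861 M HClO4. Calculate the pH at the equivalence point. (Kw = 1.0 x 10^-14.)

5.41

n((CH3)3N) = 0.1989 x 0.03030 = 0.006027 mol; V(HClO4) at equivalence = 0.006027/0.1861 = 0.03238 L.
At equivalence the base is fully converted to (CH3)3NH+; total volume = 0.06268 L, so [(CH3)3NH+] = 0.006027/0.06268 = 0.09614 M.
Ka((CH3)3NH+) = Kw/Kb = 1.0e-14 / 6.3 x 10^-5 = 1.59e-10.
[H^+] = sqrt(Ka x [(CH3)3NH+]) = sqrt(1.59e-10 x 0.09614) = 3.91e-6 M.
pH = -log(3.91e-6) = 5.41.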